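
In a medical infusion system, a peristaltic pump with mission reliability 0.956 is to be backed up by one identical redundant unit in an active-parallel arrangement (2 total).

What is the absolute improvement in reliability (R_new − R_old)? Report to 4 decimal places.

0.0421

R_before = 0.956
R_after = 1 − (1 − 0.956)^2 = 0.9981
ΔR = 0.9981 − 0.956 = 0.0421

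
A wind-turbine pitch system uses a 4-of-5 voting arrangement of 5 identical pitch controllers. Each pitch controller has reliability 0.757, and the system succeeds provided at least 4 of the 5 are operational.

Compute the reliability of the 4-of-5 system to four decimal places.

0.6476

R = Σ_{i=4}^{5} C(5,i) p^i (1−p)^{5−i} with p = 0.757
C(5,4)·0.757^4·0.243^1 = 0.398988
C(5,5)·0.757^5·0.243^0 = 0.248588
Sum = 0.6476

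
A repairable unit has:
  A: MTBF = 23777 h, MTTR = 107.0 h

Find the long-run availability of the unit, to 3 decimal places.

A(A) = MTBF/(MTBF+MTTR) = 23777/(23777+107.0) = 0.996

0.996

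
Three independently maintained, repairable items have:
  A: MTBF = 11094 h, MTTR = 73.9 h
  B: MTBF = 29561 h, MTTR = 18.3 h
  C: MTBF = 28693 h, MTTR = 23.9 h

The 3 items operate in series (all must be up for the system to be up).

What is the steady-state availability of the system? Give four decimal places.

A(A) = MTBF/(MTBF+MTTR) = 11094/(11094+73.9) = 0.993383
A(B) = MTBF/(MTBF+MTTR) = 29561/(29561+18.3) = 0.999381
A(C) = MTBF/(MTBF+MTTR) = 28693/(28693+23.9) = 0.999168
Series availability: 0.993383 × 0.999381 × 0.999168 = 0.9919

0.9919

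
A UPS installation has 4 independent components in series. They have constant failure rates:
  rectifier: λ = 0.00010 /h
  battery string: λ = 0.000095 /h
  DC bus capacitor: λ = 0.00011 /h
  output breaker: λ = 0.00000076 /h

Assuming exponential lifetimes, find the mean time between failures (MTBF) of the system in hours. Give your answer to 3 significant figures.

Series of exponential components: λ_sys = Σ λ_i
λ_sys = 0.00010 + 0.000095 + 0.00011 + 0.00000076 = 3.0576e-04 /h
MTBF = 1 / λ_sys = 3270 h

3270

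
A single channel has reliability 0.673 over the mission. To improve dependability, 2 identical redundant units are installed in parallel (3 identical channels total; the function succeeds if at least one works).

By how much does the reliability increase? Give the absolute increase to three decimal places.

R_before = 0.673
R_after = 1 − (1 − 0.673)^3 = 0.965
ΔR = 0.965 − 0.673 = 0.292

0.292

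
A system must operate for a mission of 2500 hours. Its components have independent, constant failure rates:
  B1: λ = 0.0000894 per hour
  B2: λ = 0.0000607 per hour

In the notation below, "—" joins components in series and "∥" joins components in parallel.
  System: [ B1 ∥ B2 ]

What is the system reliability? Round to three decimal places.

R(B1) = exp(−0.0000894 × 2500) = 0.79971
R(B2) = exp(−0.0000607 × 2500) = 0.85920
Parallel (B1 and B2): 1 − (1 − 0.79971)(1 − 0.85920) = 0.972

0.972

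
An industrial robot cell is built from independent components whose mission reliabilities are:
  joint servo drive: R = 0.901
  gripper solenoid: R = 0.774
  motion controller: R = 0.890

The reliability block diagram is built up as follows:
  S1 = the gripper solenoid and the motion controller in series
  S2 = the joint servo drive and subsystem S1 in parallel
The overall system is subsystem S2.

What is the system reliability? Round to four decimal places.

Series (gripper solenoid and motion controller): 0.774000 × 0.890000 = 0.688860
Parallel (joint servo drive and [0.688860]): 1 − (1 − 0.901000)(1 − 0.688860) = 0.9692

0.9692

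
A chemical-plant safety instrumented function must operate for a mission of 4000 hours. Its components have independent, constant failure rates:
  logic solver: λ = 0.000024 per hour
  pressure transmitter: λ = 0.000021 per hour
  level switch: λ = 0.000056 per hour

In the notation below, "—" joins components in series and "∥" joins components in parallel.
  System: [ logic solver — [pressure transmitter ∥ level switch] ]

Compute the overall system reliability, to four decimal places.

0.8938

R(logic solver) = exp(−0.000024 × 4000) = 0.908464
R(pressure transmitter) = exp(−0.000021 × 4000) = 0.919431
R(level switch) = exp(−0.000056 × 4000) = 0.799315
Parallel (pressure transmitter and level switch): 1 − (1 − 0.919431)(1 − 0.799315) = 0.983831
Series (logic solver and [0.983831]): 0.908464 × 0.983831 = 0.8938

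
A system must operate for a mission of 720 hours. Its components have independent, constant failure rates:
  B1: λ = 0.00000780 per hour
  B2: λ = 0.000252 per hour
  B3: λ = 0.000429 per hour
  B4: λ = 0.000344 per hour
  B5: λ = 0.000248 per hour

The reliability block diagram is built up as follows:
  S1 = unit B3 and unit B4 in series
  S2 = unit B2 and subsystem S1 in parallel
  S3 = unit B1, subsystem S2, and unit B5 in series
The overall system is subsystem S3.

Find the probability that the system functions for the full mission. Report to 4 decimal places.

0.7729

R(B1) = exp(−0.00000780 × 720) = 0.994400
R(B2) = exp(−0.000252 × 720) = 0.834068
R(B3) = exp(−0.000429 × 720) = 0.734269
R(B4) = exp(−0.000344 × 720) = 0.780610
R(B5) = exp(−0.000248 × 720) = 0.836474
Series (B3 and B4): 0.734269 × 0.780610 = 0.573178
Parallel (B2 and [0.573178]): 1 − (1 − 0.834068)(1 − 0.573178) = 0.929177
Series (B1, [0.929177], and B5): 0.994400 × 0.929177 × 0.836474 = 0.7729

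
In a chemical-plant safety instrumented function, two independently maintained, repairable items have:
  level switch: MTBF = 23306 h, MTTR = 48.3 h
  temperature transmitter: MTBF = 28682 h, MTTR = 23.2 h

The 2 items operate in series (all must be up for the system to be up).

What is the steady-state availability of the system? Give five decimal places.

0.99713

A(level switch) = MTBF/(MTBF+MTTR) = 23306/(23306+48.3) = 0.997932
A(temperature transmitter) = MTBF/(MTBF+MTTR) = 28682/(28682+23.2) = 0.999192
Series availability: 0.997932 × 0.999192 = 0.99713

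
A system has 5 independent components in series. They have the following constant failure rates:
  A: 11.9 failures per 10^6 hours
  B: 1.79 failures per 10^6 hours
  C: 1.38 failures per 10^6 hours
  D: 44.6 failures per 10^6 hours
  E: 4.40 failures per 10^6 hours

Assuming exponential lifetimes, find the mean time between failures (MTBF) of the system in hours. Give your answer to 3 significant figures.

Series of exponential components: λ_sys = Σ λ_i
λ_sys = 0.0000119 + 0.00000179 + 0.00000138 + 0.0000446 + 0.00000440 = 6.4070e-05 /h
MTBF = 1 / λ_sys = 15600 h

15600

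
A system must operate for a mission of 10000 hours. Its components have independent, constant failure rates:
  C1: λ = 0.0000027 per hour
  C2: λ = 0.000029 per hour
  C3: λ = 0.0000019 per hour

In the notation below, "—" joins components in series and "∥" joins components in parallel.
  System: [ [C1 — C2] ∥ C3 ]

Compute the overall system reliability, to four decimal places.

0.9949

R(C1) = exp(−0.0000027 × 10000) = 0.973361
R(C2) = exp(−0.000029 × 10000) = 0.748264
R(C3) = exp(−0.0000019 × 10000) = 0.981179
Series (C1 and C2): 0.973361 × 0.748264 = 0.728331
Parallel ([0.728331] and C3): 1 − (1 − 0.728331)(1 − 0.981179) = 0.9949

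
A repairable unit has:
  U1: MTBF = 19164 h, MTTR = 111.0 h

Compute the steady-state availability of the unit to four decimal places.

A(U1) = MTBF/(MTBF+MTTR) = 19164/(19164+111.0) = 0.9942

0.9942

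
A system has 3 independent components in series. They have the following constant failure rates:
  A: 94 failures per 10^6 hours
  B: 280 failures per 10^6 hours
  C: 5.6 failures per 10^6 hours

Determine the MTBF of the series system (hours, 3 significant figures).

2630

Series of exponential components: λ_sys = Σ λ_i
λ_sys = 0.000094 + 0.00028 + 0.0000056 = 3.7960e-04 /h
MTBF = 1 / λ_sys = 2630 h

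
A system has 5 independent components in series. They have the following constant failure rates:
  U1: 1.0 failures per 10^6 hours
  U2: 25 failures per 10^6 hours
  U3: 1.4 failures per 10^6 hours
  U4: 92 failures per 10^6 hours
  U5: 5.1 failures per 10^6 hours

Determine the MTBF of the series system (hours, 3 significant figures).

Series of exponential components: λ_sys = Σ λ_i
λ_sys = 0.0000010 + 0.000025 + 0.0000014 + 0.000092 + 0.0000051 = 1.2450e-04 /h
MTBF = 1 / λ_sys = 8030 h

8030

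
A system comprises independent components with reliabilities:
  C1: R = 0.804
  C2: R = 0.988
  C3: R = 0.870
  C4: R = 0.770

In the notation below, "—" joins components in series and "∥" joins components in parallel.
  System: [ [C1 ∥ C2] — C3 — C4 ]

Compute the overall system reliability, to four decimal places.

0.6683

Parallel (C1 and C2): 1 − (1 − 0.804000)(1 − 0.988000) = 0.997648
Series ([0.997648], C3, and C4): 0.997648 × 0.870000 × 0.770000 = 0.6683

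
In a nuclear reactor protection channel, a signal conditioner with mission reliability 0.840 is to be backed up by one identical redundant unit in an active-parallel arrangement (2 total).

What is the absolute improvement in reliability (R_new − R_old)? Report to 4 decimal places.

R_before = 0.840
R_after = 1 − (1 − 0.840)^2 = 0.9744
ΔR = 0.9744 − 0.840 = 0.1344

0.1344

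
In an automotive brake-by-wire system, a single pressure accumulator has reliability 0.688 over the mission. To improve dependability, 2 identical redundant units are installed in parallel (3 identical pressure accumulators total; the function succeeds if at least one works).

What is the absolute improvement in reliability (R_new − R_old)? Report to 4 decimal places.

R_before = 0.688
R_after = 1 − (1 − 0.688)^3 = 0.9696
ΔR = 0.9696 − 0.688 = 0.2816

0.2816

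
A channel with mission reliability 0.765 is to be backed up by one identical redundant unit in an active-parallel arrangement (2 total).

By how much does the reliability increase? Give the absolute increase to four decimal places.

R_before = 0.765
R_after = 1 − (1 − 0.765)^2 = 0.9448
ΔR = 0.9448 − 0.765 = 0.1798

0.1798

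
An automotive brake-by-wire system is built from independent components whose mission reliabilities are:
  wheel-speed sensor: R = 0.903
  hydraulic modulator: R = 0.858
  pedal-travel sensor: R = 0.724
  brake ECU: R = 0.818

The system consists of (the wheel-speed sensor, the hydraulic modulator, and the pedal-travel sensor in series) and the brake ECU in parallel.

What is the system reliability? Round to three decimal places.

Series (wheel-speed sensor, hydraulic modulator, and pedal-travel sensor): 0.90300 × 0.85800 × 0.72400 = 0.56094
Parallel ([0.56094] and brake ECU): 1 − (1 − 0.56094)(1 − 0.81800) = 0.920

0.920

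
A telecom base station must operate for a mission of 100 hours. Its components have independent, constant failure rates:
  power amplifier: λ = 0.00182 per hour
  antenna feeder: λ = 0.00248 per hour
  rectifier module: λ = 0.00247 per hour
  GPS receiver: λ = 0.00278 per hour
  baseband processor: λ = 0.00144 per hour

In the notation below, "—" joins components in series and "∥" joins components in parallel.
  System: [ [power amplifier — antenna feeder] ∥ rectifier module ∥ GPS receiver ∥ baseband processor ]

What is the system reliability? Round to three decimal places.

R(power amplifier) = exp(−0.00182 × 100) = 0.83360
R(antenna feeder) = exp(−0.00248 × 100) = 0.78036
R(rectifier module) = exp(−0.00247 × 100) = 0.78114
R(GPS receiver) = exp(−0.00278 × 100) = 0.75730
R(baseband processor) = exp(−0.00144 × 100) = 0.86589
Series (power amplifier and antenna feeder): 0.83360 × 0.78036 = 0.65051
Parallel ([0.65051], rectifier module, GPS receiver, and baseband processor): 1 − (1 − 0.65051)(1 − 0.78114)(1 − 0.75730)(1 − 0.86589) = 0.998

0.998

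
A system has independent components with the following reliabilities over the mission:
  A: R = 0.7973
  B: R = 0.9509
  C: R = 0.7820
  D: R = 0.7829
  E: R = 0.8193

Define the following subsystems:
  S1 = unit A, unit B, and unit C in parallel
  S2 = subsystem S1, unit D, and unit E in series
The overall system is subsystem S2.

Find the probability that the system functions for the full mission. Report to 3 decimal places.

Parallel (A, B, and C): 1 − (1 − 0.79730)(1 − 0.95090)(1 − 0.78200) = 0.99783
Series ([0.99783], D, and E): 0.99783 × 0.78290 × 0.81930 = 0.640

0.640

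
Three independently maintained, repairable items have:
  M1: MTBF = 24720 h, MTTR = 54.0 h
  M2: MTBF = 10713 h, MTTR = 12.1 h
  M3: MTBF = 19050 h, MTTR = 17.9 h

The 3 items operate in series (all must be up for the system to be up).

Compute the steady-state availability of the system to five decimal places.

A(M1) = MTBF/(MTBF+MTTR) = 24720/(24720+54.0) = 0.997820
A(M2) = MTBF/(MTBF+MTTR) = 10713/(10713+12.1) = 0.998872
A(M3) = MTBF/(MTBF+MTTR) = 19050/(19050+17.9) = 0.999061
Series availability: 0.997820 × 0.998872 × 0.999061 = 0.99576

0.99576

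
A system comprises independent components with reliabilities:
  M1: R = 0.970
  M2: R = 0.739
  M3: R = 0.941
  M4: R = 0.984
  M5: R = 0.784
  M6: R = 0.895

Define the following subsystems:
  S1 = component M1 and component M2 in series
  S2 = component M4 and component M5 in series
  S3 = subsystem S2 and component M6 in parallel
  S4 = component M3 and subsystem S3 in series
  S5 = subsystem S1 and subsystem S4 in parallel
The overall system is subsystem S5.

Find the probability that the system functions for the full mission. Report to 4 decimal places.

Series (M1 and M2): 0.970000 × 0.739000 = 0.716830
Series (M4 and M5): 0.984000 × 0.784000 = 0.771456
Parallel ([0.771456] and M6): 1 − (1 − 0.771456)(1 − 0.895000) = 0.976003
Series (M3 and [0.976003]): 0.941000 × 0.976003 = 0.918419
Parallel ([0.716830] and [0.918419]): 1 − (1 − 0.716830)(1 − 0.918419) = 0.9769

0.9769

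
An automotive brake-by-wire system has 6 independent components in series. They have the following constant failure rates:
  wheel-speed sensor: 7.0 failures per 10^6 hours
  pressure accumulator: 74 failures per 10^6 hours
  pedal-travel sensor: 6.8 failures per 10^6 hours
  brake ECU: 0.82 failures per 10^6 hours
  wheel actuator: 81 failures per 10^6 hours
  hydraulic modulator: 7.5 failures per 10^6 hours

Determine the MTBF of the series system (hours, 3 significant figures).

5650

Series of exponential components: λ_sys = Σ λ_i
λ_sys = 0.0000070 + 0.000074 + 0.0000068 + 0.00000082 + 0.000081 + 0.0000075 = 1.7712e-04 /h
MTBF = 1 / λ_sys = 5650 h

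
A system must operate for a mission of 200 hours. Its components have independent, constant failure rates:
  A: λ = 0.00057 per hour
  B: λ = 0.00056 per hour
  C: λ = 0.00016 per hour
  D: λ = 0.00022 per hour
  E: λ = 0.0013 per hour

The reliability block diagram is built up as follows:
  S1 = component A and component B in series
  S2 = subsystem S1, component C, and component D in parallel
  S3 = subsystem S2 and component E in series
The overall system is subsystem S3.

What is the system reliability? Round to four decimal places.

R(A) = exp(−0.00057 × 200) = 0.892258
R(B) = exp(−0.00056 × 200) = 0.894044
R(C) = exp(−0.00016 × 200) = 0.968507
R(D) = exp(−0.00022 × 200) = 0.956954
R(E) = exp(−0.0013 × 200) = 0.771052
Series (A and B): 0.892258 × 0.894044 = 0.797718
Parallel ([0.797718], C, and D): 1 − (1 − 0.797718)(1 − 0.968507)(1 − 0.956954) = 0.999726
Series ([0.999726] and E): 0.999726 × 0.771052 = 0.7708

0.7708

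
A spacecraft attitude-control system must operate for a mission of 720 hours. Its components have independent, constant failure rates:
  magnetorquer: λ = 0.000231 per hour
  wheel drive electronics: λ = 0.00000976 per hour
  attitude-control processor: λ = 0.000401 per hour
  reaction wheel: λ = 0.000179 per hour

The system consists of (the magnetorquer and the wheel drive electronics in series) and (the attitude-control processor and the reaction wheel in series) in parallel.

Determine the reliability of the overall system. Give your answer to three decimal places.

0.946

R(magnetorquer) = exp(−0.000231 × 720) = 0.84678
R(wheel drive electronics) = exp(−0.00000976 × 720) = 0.99300
R(attitude-control processor) = exp(−0.000401 × 720) = 0.74922
R(reaction wheel) = exp(−0.000179 × 720) = 0.87908
Series (magnetorquer and wheel drive electronics): 0.84678 × 0.99300 = 0.84085
Series (attitude-control processor and reaction wheel): 0.74922 × 0.87908 = 0.65862
Parallel ([0.84085] and [0.65862]): 1 − (1 − 0.84085)(1 − 0.65862) = 0.946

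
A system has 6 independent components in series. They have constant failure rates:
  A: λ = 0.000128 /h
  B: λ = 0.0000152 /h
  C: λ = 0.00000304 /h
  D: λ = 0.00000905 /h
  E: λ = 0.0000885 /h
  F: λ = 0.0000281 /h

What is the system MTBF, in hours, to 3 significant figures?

Series of exponential components: λ_sys = Σ λ_i
λ_sys = 0.000128 + 0.0000152 + 0.00000304 + 0.00000905 + 0.0000885 + 0.0000281 = 2.7189e-04 /h
MTBF = 1 / λ_sys = 3680 h

3680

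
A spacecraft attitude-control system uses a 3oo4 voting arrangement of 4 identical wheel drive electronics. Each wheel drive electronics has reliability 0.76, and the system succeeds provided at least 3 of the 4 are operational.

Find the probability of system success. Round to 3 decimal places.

R = Σ_{i=3}^{4} C(4,i) p^i (1−p)^{4−i} with p = 0.76
C(4,3)·0.76^3·0.24^1 = 0.42142
C(4,4)·0.76^4·0.24^0 = 0.33362
Sum = 0.755

0.755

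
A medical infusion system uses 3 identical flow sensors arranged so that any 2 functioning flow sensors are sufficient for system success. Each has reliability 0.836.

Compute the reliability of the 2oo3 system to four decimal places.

0.9281

R = Σ_{i=2}^{3} C(3,i) p^i (1−p)^{3−i} with p = 0.836
C(3,2)·0.836^2·0.164^1 = 0.343857
C(3,3)·0.836^3·0.164^0 = 0.584277
Sum = 0.9281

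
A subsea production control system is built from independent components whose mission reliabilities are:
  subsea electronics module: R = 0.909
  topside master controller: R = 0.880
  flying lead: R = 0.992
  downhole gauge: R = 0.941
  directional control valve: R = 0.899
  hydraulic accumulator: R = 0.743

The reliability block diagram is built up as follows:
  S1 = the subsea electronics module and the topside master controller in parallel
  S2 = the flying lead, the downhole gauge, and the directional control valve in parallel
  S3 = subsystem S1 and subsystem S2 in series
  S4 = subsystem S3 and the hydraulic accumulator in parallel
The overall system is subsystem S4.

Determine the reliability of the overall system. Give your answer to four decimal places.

0.9972

Parallel (subsea electronics module and topside master controller): 1 − (1 − 0.909000)(1 − 0.880000) = 0.989080
Parallel (flying lead, downhole gauge, and directional control valve): 1 − (1 − 0.992000)(1 − 0.941000)(1 − 0.899000) = 0.999952
Series ([0.989080] and [0.999952]): 0.989080 × 0.999952 = 0.989033
Parallel ([0.989033] and hydraulic accumulator): 1 − (1 − 0.989033)(1 − 0.743000) = 0.9972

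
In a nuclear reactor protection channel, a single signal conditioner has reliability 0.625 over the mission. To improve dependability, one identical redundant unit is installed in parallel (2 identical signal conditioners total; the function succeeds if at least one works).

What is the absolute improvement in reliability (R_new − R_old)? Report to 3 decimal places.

R_before = 0.625
R_after = 1 − (1 − 0.625)^2 = 0.859
ΔR = 0.859 − 0.625 = 0.234

0.234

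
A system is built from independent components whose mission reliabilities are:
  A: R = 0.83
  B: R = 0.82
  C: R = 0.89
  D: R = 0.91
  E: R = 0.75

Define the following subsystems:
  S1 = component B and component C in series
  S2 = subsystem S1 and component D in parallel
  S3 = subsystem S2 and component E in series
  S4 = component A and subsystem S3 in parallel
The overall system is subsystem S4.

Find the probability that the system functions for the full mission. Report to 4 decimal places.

Series (B and C): 0.820000 × 0.890000 = 0.729800
Parallel ([0.729800] and D): 1 − (1 − 0.729800)(1 − 0.910000) = 0.975682
Series ([0.975682] and E): 0.975682 × 0.750000 = 0.731762
Parallel (A and [0.731762]): 1 − (1 − 0.830000)(1 − 0.731762) = 0.9544

0.9544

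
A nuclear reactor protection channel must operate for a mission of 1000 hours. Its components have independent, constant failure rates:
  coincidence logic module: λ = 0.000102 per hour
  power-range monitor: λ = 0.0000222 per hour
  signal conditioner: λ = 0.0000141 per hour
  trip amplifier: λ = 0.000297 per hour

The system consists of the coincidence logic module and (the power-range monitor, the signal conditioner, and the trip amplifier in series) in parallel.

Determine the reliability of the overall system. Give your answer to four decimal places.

R(coincidence logic module) = exp(−0.000102 × 1000) = 0.903030
R(power-range monitor) = exp(−0.0000222 × 1000) = 0.978045
R(signal conditioner) = exp(−0.0000141 × 1000) = 0.985999
R(trip amplifier) = exp(−0.000297 × 1000) = 0.743044
Series (power-range monitor, signal conditioner, and trip amplifier): 0.978045 × 0.985999 × 0.743044 = 0.716556
Parallel (coincidence logic module and [0.716556]): 1 − (1 − 0.903030)(1 − 0.716556) = 0.9725

0.9725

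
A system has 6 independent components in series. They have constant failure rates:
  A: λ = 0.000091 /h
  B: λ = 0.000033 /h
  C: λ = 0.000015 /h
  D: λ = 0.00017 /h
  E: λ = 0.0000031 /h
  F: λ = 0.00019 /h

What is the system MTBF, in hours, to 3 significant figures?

Series of exponential components: λ_sys = Σ λ_i
λ_sys = 0.000091 + 0.000033 + 0.000015 + 0.00017 + 0.0000031 + 0.00019 = 5.0210e-04 /h
MTBF = 1 / λ_sys = 1990 h

1990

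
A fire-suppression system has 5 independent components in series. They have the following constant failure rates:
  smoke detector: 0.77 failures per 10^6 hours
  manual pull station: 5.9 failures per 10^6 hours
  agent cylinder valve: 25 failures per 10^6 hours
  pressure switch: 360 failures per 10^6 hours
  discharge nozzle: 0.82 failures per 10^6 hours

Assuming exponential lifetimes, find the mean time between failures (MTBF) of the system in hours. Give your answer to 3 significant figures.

2550

Series of exponential components: λ_sys = Σ λ_i
λ_sys = 0.00000077 + 0.0000059 + 0.000025 + 0.00036 + 0.00000082 = 3.9249e-04 /h
MTBF = 1 / λ_sys = 2550 h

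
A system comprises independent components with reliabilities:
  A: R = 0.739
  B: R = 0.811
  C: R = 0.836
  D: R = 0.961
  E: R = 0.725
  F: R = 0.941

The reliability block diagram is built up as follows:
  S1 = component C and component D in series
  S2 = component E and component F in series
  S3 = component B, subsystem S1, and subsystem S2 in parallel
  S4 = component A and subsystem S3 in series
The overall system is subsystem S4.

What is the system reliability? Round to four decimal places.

0.7303

Series (C and D): 0.836000 × 0.961000 = 0.803396
Series (E and F): 0.725000 × 0.941000 = 0.682225
Parallel (B, [0.803396], and [0.682225]): 1 − (1 − 0.811000)(1 − 0.803396)(1 − 0.682225) = 0.988192
Series (A and [0.988192]): 0.739000 × 0.988192 = 0.7303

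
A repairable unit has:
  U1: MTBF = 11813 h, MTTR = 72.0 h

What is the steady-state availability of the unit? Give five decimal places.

0.99394

A(U1) = MTBF/(MTBF+MTTR) = 11813/(11813+72.0) = 0.99394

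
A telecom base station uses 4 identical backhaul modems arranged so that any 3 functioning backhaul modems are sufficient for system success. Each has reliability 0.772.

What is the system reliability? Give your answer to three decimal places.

0.775

R = Σ_{i=3}^{4} C(4,i) p^i (1−p)^{4−i} with p = 0.772
C(4,3)·0.772^3·0.228^1 = 0.41961
C(4,4)·0.772^4·0.228^0 = 0.35520
Sum = 0.775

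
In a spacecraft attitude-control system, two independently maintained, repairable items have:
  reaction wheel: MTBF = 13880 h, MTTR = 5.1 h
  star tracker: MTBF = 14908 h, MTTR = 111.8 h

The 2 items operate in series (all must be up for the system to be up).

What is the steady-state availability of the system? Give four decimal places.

A(reaction wheel) = MTBF/(MTBF+MTTR) = 13880/(13880+5.1) = 0.999633
A(star tracker) = MTBF/(MTBF+MTTR) = 14908/(14908+111.8) = 0.992556
Series availability: 0.999633 × 0.992556 = 0.9922

0.9922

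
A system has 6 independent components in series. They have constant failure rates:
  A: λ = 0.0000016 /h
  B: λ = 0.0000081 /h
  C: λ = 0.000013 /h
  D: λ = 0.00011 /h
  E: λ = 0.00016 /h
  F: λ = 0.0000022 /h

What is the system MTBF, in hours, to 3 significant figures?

Series of exponential components: λ_sys = Σ λ_i
λ_sys = 0.0000016 + 0.0000081 + 0.000013 + 0.00011 + 0.00016 + 0.0000022 = 2.9490e-04 /h
MTBF = 1 / λ_sys = 3390 h

3390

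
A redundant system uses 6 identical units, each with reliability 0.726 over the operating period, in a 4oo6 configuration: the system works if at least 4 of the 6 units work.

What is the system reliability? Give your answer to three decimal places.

R = Σ_{i=4}^{6} C(6,i) p^i (1−p)^{6−i} with p = 0.726
C(6,4)·0.726^4·0.274^2 = 0.31285
C(6,5)·0.726^5·0.274^1 = 0.33158
C(6,6)·0.726^6·0.274^0 = 0.14643
Sum = 0.791

0.791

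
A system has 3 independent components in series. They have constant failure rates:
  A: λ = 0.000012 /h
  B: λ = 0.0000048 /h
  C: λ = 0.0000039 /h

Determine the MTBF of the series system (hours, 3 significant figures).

Series of exponential components: λ_sys = Σ λ_i
λ_sys = 0.000012 + 0.0000048 + 0.0000039 = 2.0700e-05 /h
MTBF = 1 / λ_sys = 48300 h

48300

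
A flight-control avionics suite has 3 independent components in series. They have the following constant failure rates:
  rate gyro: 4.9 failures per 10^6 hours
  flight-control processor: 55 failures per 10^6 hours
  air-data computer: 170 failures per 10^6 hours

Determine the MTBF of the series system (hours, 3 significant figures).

4350

Series of exponential components: λ_sys = Σ λ_i
λ_sys = 0.0000049 + 0.000055 + 0.00017 = 2.2990e-04 /h
MTBF = 1 / λ_sys = 4350 h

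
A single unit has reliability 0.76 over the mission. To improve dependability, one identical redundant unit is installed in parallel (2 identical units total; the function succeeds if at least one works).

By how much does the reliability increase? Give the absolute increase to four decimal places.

R_before = 0.76
R_after = 1 − (1 − 0.76)^2 = 0.9424
ΔR = 0.9424 − 0.76 = 0.1824

0.1824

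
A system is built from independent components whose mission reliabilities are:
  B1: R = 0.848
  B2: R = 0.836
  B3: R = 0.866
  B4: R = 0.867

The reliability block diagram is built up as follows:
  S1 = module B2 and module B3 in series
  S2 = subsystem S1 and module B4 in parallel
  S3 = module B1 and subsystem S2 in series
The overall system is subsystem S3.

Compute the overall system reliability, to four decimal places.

0.8169

Series (B2 and B3): 0.836000 × 0.866000 = 0.723976
Parallel ([0.723976] and B4): 1 − (1 − 0.723976)(1 − 0.867000) = 0.963289
Series (B1 and [0.963289]): 0.848000 × 0.963289 = 0.8169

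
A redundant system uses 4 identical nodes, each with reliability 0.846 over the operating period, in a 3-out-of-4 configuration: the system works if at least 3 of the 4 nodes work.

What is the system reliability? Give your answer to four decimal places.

0.8852

R = Σ_{i=3}^{4} C(4,i) p^i (1−p)^{4−i} with p = 0.846
C(4,3)·0.846^3·0.154^1 = 0.372985
C(4,4)·0.846^4·0.154^0 = 0.512249
Sum = 0.8852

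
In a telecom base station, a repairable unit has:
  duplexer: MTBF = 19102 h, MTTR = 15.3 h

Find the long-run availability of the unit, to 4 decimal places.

A(duplexer) = MTBF/(MTBF+MTTR) = 19102/(19102+15.3) = 0.9992

0.9992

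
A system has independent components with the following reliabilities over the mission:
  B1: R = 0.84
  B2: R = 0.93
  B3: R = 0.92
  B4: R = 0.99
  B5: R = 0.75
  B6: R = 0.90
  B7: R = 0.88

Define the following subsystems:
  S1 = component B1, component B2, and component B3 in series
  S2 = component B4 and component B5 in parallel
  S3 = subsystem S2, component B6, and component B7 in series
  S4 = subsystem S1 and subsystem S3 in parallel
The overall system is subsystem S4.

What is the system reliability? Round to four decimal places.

0.9409

Series (B1, B2, and B3): 0.840000 × 0.930000 × 0.920000 = 0.718704
Parallel (B4 and B5): 1 − (1 − 0.990000)(1 − 0.750000) = 0.997500
Series ([0.997500], B6, and B7): 0.997500 × 0.900000 × 0.880000 = 0.790020
Parallel ([0.718704] and [0.790020]): 1 − (1 − 0.718704)(1 − 0.790020) = 0.9409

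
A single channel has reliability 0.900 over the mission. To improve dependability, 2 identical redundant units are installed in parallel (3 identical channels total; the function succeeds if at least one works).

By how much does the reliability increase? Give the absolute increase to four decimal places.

0.0990

R_before = 0.900
R_after = 1 − (1 − 0.900)^3 = 0.9990
ΔR = 0.9990 − 0.900 = 0.0990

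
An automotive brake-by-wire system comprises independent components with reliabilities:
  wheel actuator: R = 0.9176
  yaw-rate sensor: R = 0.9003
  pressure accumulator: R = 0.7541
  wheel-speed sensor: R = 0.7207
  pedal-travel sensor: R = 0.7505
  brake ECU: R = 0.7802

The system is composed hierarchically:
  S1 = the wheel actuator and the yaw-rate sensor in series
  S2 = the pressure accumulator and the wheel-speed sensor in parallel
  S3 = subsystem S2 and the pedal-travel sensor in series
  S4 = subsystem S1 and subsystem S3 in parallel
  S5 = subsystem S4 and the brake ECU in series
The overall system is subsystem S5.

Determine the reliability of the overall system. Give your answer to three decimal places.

0.739

Series (wheel actuator and yaw-rate sensor): 0.91760 × 0.90030 = 0.82612
Parallel (pressure accumulator and wheel-speed sensor): 1 − (1 − 0.75410)(1 − 0.72070) = 0.93132
Series ([0.93132] and pedal-travel sensor): 0.93132 × 0.75050 = 0.69896
Parallel ([0.82612] and [0.69896]): 1 − (1 − 0.82612)(1 − 0.69896) = 0.94766
Series ([0.94766] and brake ECU): 0.94766 × 0.78020 = 0.739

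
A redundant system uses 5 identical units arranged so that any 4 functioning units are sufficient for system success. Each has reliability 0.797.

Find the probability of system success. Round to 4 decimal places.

0.7311

R = Σ_{i=4}^{5} C(5,i) p^i (1−p)^{5−i} with p = 0.797
C(5,4)·0.797^4·0.203^1 = 0.409543
C(5,5)·0.797^5·0.203^0 = 0.321582
Sum = 0.7311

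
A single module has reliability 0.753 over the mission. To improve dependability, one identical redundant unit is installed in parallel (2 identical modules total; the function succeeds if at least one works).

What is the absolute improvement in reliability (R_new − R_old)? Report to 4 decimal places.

R_before = 0.753
R_after = 1 − (1 − 0.753)^2 = 0.9390
ΔR = 0.9390 − 0.753 = 0.1860

0.1860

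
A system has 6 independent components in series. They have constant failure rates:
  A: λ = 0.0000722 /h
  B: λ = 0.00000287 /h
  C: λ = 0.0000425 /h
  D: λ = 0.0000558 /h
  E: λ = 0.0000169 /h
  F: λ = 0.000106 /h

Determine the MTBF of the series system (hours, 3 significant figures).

Series of exponential components: λ_sys = Σ λ_i
λ_sys = 0.0000722 + 0.00000287 + 0.0000425 + 0.0000558 + 0.0000169 + 0.000106 = 2.9627e-04 /h
MTBF = 1 / λ_sys = 3380 h

3380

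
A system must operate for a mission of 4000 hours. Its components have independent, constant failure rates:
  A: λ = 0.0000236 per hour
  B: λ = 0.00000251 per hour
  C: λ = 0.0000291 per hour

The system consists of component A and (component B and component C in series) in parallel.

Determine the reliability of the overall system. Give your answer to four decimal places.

R(A) = exp(−0.0000236 × 4000) = 0.909919
R(B) = exp(−0.00000251 × 4000) = 0.990010
R(C) = exp(−0.0000291 × 4000) = 0.890119
Series (B and C): 0.990010 × 0.890119 = 0.881227
Parallel (A and [0.881227]): 1 − (1 − 0.909919)(1 − 0.881227) = 0.9893

0.9893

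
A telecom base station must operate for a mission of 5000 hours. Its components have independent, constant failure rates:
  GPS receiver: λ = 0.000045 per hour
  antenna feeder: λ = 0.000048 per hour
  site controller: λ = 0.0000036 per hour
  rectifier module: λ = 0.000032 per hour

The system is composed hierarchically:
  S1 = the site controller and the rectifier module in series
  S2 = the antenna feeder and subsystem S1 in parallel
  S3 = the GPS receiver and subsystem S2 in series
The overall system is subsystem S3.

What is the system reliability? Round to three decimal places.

0.771

R(GPS receiver) = exp(−0.000045 × 5000) = 0.79852
R(antenna feeder) = exp(−0.000048 × 5000) = 0.78663
R(site controller) = exp(−0.0000036 × 5000) = 0.98216
R(rectifier module) = exp(−0.000032 × 5000) = 0.85214
Series (site controller and rectifier module): 0.98216 × 0.85214 = 0.83694
Parallel (antenna feeder and [0.83694]): 1 − (1 − 0.78663)(1 − 0.83694) = 0.96521
Series (GPS receiver and [0.96521]): 0.79852 × 0.96521 = 0.771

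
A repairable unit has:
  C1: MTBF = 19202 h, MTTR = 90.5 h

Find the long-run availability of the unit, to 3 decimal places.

0.995

A(C1) = MTBF/(MTBF+MTTR) = 19202/(19202+90.5) = 0.995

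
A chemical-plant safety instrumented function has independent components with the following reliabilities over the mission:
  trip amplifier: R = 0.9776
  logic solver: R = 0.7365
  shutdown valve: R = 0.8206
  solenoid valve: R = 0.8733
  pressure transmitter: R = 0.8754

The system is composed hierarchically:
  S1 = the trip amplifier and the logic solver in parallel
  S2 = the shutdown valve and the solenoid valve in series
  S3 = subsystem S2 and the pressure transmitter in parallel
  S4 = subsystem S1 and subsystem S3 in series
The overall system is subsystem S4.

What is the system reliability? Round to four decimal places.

0.9590

Parallel (trip amplifier and logic solver): 1 − (1 − 0.977600)(1 − 0.736500) = 0.994098
Series (shutdown valve and solenoid valve): 0.820600 × 0.873300 = 0.716630
Parallel ([0.716630] and pressure transmitter): 1 − (1 − 0.716630)(1 − 0.875400) = 0.964692
Series ([0.994098] and [0.964692]): 0.994098 × 0.964692 = 0.9590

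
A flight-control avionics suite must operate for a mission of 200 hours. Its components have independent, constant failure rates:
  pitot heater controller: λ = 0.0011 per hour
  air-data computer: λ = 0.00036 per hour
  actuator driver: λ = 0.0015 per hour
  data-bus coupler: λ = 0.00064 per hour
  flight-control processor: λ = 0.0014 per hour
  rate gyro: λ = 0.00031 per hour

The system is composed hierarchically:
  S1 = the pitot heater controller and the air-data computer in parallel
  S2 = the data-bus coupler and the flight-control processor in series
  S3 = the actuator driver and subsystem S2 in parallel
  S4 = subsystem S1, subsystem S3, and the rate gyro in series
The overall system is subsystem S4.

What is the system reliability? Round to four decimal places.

R(pitot heater controller) = exp(−0.0011 × 200) = 0.802519
R(air-data computer) = exp(−0.00036 × 200) = 0.930531
R(actuator driver) = exp(−0.0015 × 200) = 0.740818
R(data-bus coupler) = exp(−0.00064 × 200) = 0.879853
R(flight-control processor) = exp(−0.0014 × 200) = 0.755784
R(rate gyro) = exp(−0.00031 × 200) = 0.939883
Parallel (pitot heater controller and air-data computer): 1 − (1 − 0.802519)(1 − 0.930531) = 0.986281
Series (data-bus coupler and flight-control processor): 0.879853 × 0.755784 = 0.664979
Parallel (actuator driver and [0.664979]): 1 − (1 − 0.740818)(1 − 0.664979) = 0.913169
Series ([0.986281], [0.913169], and rate gyro): 0.986281 × 0.913169 × 0.939883 = 0.8465

0.8465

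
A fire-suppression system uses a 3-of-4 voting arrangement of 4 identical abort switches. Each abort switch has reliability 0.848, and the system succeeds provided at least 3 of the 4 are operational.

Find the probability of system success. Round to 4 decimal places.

R = Σ_{i=3}^{4} C(4,i) p^i (1−p)^{4−i} with p = 0.848
C(4,3)·0.848^3·0.152^1 = 0.370759
C(4,4)·0.848^4·0.152^0 = 0.517111
Sum = 0.8879

0.8879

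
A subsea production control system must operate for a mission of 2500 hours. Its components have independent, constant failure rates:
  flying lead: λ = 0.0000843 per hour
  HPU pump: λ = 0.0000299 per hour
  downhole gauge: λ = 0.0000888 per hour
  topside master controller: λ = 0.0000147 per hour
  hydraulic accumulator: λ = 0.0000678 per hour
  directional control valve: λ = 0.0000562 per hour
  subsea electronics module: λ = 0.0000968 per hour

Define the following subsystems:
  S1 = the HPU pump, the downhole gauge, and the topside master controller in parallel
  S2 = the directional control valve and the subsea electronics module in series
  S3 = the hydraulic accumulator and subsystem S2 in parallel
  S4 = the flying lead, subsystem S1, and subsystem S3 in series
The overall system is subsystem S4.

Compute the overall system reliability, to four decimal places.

R(flying lead) = exp(−0.0000843 × 2500) = 0.809977
R(HPU pump) = exp(−0.0000299 × 2500) = 0.927975
R(downhole gauge) = exp(−0.0000888 × 2500) = 0.800915
R(topside master controller) = exp(−0.0000147 × 2500) = 0.963917
R(hydraulic accumulator) = exp(−0.0000678 × 2500) = 0.844087
R(directional control valve) = exp(−0.0000562 × 2500) = 0.868924
R(subsea electronics module) = exp(−0.0000968 × 2500) = 0.785056
Parallel (HPU pump, downhole gauge, and topside master controller): 1 − (1 − 0.927975)(1 − 0.800915)(1 − 0.963917) = 0.999483
Series (directional control valve and subsea electronics module): 0.868924 × 0.785056 = 0.682154
Parallel (hydraulic accumulator and [0.682154]): 1 − (1 − 0.844087)(1 − 0.682154) = 0.950444
Series (flying lead, [0.999483], and [0.950444]): 0.809977 × 0.999483 × 0.950444 = 0.7694

0.7694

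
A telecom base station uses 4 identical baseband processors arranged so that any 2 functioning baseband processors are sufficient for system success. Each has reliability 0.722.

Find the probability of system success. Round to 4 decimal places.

0.9320

R = Σ_{i=2}^{4} C(4,i) p^i (1−p)^{4−i} with p = 0.722
C(4,2)·0.722^2·0.278^2 = 0.241721
C(4,3)·0.722^3·0.278^1 = 0.418520
C(4,4)·0.722^4·0.278^0 = 0.271737
Sum = 0.9320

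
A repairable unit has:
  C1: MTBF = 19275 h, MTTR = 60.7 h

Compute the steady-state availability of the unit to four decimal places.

A(C1) = MTBF/(MTBF+MTTR) = 19275/(19275+60.7) = 0.9969

0.9969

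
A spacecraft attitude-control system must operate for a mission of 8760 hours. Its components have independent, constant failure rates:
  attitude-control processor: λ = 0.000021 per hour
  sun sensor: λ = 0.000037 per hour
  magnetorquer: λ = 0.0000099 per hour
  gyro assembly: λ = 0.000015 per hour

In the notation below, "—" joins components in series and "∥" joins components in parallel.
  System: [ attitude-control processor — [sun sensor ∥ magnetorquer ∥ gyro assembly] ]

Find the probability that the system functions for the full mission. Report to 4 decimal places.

0.8296

R(attitude-control processor) = exp(−0.000021 × 8760) = 0.831969
R(sun sensor) = exp(−0.000037 × 8760) = 0.723163
R(magnetorquer) = exp(−0.0000099 × 8760) = 0.916930
R(gyro assembly) = exp(−0.000015 × 8760) = 0.876867
Parallel (sun sensor, magnetorquer, and gyro assembly): 1 − (1 − 0.723163)(1 − 0.916930)(1 − 0.876867) = 0.997168
Series (attitude-control processor and [0.997168]): 0.831969 × 0.997168 = 0.8296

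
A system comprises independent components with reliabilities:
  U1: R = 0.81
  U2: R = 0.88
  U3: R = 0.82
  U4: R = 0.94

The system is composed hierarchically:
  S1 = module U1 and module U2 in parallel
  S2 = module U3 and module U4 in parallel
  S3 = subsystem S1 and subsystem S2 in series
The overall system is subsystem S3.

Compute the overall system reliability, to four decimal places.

0.9666

Parallel (U1 and U2): 1 − (1 − 0.810000)(1 − 0.880000) = 0.977200
Parallel (U3 and U4): 1 − (1 − 0.820000)(1 − 0.940000) = 0.989200
Series ([0.977200] and [0.989200]): 0.977200 × 0.989200 = 0.9666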